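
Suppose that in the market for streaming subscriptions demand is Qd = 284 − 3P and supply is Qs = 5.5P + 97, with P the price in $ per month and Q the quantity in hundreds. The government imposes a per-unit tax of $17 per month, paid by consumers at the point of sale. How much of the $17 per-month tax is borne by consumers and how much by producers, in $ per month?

Consumers bear $11 per month; producers bear $6 per month.

Without the tax, 284 − 3P = 5.5P + 97 gives 8.5P = 187, so P* = $22 and Q* = 218.
With the tax collected from consumers, demand (in seller-price terms) shifts: Qd = 284 − 3(P + 17).
New equilibrium: consumers pay $33, producers receive $16, Q = 185. (Wedge: Pb − Ps = 17.)
Burden on consumers: $11; on producers: $6. (They sum to $17.)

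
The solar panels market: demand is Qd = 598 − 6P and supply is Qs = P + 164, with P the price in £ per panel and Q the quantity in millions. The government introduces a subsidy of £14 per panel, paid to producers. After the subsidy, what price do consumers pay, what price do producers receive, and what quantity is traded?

Consumers pay £60; producers receive £74; quantity = 238.

Before the subsidy: set 598 − 6P = P + 164 → P* = £62, Q* = 226.
With a per-unit subsidy paid to producers, each receives P + 14 per unit sold, so supply becomes Qs = (P + 14) + 164.
Solving gives Q = 238 with consumers paying £60 and producers receiving £74 (the £14 wedge).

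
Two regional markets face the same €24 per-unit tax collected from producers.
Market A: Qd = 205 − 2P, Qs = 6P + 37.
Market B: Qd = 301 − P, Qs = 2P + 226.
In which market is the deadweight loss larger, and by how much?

Market A: pre-tax P* = €21, Q* = 163; post-tax Q = 127; deadweight loss = €432.
Market B: pre-tax P* = €25, Q* = 276; post-tax Q = 260; deadweight loss = €192.
Difference: €432 vs €192 → market A is larger by €240.

Market A, by €240.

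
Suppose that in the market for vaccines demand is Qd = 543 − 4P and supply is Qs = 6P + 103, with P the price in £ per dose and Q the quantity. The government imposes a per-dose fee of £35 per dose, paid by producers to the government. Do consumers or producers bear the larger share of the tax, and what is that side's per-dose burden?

Without the tax, 543 − 4P = 6P + 103 gives 10P = 440, so P* = £44 and Q* = 367.
With the tax collected from producers, supply shifts: Qs = 6(P − 35) + 103.
Solving gives Q = 283 with consumers paying £65 and producers receiving £30 (the £35 wedge).
Per-dose burden: consumers £21, producers £14.
Consumers take the larger share because demand is less price-elastic here (demand slope 4 vs supply slope 6).

Consumers bear the larger share: £21 per dose.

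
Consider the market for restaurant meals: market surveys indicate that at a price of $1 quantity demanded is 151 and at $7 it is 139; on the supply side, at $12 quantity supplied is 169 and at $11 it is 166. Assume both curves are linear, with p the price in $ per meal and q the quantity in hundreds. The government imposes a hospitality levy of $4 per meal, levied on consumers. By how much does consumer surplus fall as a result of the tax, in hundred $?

Demand slope: (139 − 151)/(7 − 1) = -2, so qd = 153 − 2p.
Supply slope: (166 − 169)/(11 − 12) = 3, so qs = 3p + 133.
Before the tax: set 153 − 2p = 3p + 133 → p* = $4, q* = 145.
With the tax collected from consumers, demand (in seller-price terms) shifts: qd = 153 − 2(p + 4).
New equilibrium: consumers pay $6.4, suppliers receive $2.4, q = 140.2. (Wedge: pb − ps = 4.)
ΔCS is the trapezoid between Q = 140.2 and Q = 145 of height $2.4: ½ · (145 + 140.2) · 2.4 = $342.24.

Consumer surplus falls by $342.24 hundred.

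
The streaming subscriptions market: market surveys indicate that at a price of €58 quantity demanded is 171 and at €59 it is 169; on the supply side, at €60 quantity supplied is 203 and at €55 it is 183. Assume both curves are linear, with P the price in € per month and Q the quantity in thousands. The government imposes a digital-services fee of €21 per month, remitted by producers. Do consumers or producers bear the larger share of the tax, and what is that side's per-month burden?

Consumers bear the larger share: €14 per month.

Demand slope: (169 − 171)/(59 − 58) = -2, so Qd = 287 − 2P.
Supply slope: (183 − 203)/(55 − 60) = 4, so Qs = 4P − 37.
Before the tax: set 287 − 2P = 4P − 37 → P* = €54, Q* = 179.
With the tax collected from producers, supply shifts: Qs = 4(P − 21) − 37.
Solving gives Q = 151 with consumers paying €68 and producers receiving €47 (the €21 wedge).
Per-month burden: consumers €14, producers €7.
Consumers take the larger share because demand is less price-elastic here (demand slope 2 vs supply slope 4).
The less price-elastic side of the market bears the larger share of a per-unit tax.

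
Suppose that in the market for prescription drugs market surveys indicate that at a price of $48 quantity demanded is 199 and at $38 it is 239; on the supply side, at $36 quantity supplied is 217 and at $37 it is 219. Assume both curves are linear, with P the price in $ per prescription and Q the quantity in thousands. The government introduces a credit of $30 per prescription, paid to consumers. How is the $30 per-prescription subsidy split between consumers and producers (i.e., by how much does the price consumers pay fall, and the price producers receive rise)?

Consumers gain $10 per prescription; producers gain $20 per prescription.

Demand slope: (239 − 199)/(38 − 48) = -4, so Qd = 391 − 4P.
Supply slope: (219 − 217)/(37 − 36) = 2, so Qs = 2P + 145.
Before the subsidy: set 391 − 4P = 2P + 145 → P* = $41, Q* = 227.
With a per-unit subsidy paid to consumers, each effectively pays P − 30, so demand becomes Qd = 391 − 4(P − 30).
New equilibrium: consumers pay $31, producers receive $61, Q = 267. (Wedge: Pb − Ps = −30.)
Gain to consumers: $10; to producers: $20. (They sum to $30.)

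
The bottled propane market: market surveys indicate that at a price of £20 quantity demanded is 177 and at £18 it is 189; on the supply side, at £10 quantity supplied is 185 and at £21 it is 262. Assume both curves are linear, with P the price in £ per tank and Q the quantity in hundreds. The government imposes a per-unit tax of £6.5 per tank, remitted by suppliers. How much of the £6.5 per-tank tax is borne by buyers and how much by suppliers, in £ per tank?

Buyers bear £3.5 per tank; suppliers bear £3 per tank.

Demand slope: (189 − 177)/(18 − 20) = -6, so Qd = 297 − 6P.
Supply slope: (262 − 185)/(21 − 10) = 7, so Qs = 7P + 115.
Without the tax, 297 − 6P = 7P + 115 gives 13P = 182, so P* = £14 and Q* = 213.
With the tax collected from suppliers, supply shifts: Qs = 7(P − 6.5) + 115.
Solving gives Q = 192 with buyers paying £17.5 and suppliers receiving £11 (the £6.5 wedge).
Burden on buyers: £3.5; on suppliers: £3. (They sum to £6.5.)
The less price-elastic side of the market bears the larger share of a per-unit tax.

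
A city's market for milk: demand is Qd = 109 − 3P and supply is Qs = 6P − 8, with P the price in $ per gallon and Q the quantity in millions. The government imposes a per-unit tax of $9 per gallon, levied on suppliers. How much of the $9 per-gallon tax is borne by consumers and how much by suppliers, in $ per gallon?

Consumers bear $6 per gallon; suppliers bear $3 per gallon.

Before the tax: set 109 − 3P = 6P − 8 → P* = $13, Q* = 70.
With the tax collected from suppliers, supply shifts: Qs = 6(P − 9) − 8.
New equilibrium: consumers pay $19, suppliers receive $10, Q = 52. (Wedge: Pb − Ps = 9.)
Burden on consumers: $6; on suppliers: $3. (They sum to $9.)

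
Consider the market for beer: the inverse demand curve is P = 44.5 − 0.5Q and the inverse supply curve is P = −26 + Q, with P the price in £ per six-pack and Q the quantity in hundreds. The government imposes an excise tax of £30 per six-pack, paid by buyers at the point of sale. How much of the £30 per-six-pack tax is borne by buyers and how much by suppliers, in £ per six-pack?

Buyers bear £10 per six-pack; suppliers bear £20 per six-pack.

Inverting to Q(P) form: Qd = 89 − 2P; Qs = P + 26.
Without the tax, 89 − 2P = P + 26 gives 3P = 63, so P* = £21 and Q* = 47.
With the tax collected from buyers, demand (in seller-price terms) shifts: Qd = 89 − 2(P + 30).
Solving gives Q = 27 with buyers paying £31 and suppliers receiving £1 (the £30 wedge).
Burden on buyers: £10; on suppliers: £20. (They sum to £30.)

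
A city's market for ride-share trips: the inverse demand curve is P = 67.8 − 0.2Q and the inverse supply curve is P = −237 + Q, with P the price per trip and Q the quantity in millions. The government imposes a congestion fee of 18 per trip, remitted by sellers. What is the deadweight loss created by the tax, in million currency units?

Inverting to Q(P) form: Qd = 339 − 5P; Qs = P + 237.
Without the tax, 339 − 5P = P + 237 gives 6P = 102, so P* = 17 and Q* = 254.
With the tax collected from sellers, supply shifts: Qs = (P − 18) + 237.
Solving gives Q = 239 with buyers paying 20 and sellers receiving 2 (the 18 wedge).
Quantity falls by |ΔQ| = |254 − 239| = 15.
DWL = ½ · t · |ΔQ| = ½ · 18 · 15 = 135.

Deadweight loss = 135 million.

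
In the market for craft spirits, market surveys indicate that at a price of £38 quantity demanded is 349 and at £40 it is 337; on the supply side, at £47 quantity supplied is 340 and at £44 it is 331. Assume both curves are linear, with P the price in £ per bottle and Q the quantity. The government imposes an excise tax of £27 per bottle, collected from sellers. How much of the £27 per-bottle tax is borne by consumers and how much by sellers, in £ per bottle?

Demand slope: (337 − 349)/(40 − 38) = -6, so Qd = 577 − 6P.
Supply slope: (331 − 340)/(44 − 47) = 3, so Qs = 3P + 199.
Without the tax, 577 − 6P = 3P + 199 gives 9P = 378, so P* = £42 and Q* = 325.
With the tax collected from sellers, supply shifts: Qs = 3(P − 27) + 199.
New equilibrium: consumers pay £51, sellers receive £24, Q = 271. (Wedge: Pb − Ps = 27.)
Burden on consumers: £9; on sellers: £18. (They sum to £27.)

Consumers bear £9 per bottle; sellers bear £18 per bottle.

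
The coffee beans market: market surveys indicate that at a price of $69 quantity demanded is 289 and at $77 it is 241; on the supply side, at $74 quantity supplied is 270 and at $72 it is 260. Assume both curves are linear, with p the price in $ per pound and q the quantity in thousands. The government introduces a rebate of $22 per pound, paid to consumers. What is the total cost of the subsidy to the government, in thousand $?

Government outlay = $7150 thousand.

Demand slope: (241 − 289)/(77 − 69) = -6, so qd = 703 − 6p.
Supply slope: (260 − 270)/(72 − 74) = 5, so qs = 5p − 100.
Before the subsidy: set 703 − 6p = 5p − 100 → p* = $73, q* = 265.
With a per-unit subsidy paid to consumers, each effectively pays p − 22, so demand becomes qd = 703 − 6(p − 22).
New equilibrium: consumers pay $63, sellers receive $85, q = 325. (Wedge: pb − ps = −22.)
Outlay = t · Q = 22 · 325 = $7150.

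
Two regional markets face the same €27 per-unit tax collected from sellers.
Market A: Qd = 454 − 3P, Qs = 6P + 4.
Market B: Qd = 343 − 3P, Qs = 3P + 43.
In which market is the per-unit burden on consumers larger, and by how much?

Market A, by €4.5.

Market A: pre-tax P* = €50, Q* = 304; post-tax Q = 250; per-unit burden on consumers = €18.
Market B: pre-tax P* = €50, Q* = 193; post-tax Q = 152.5; per-unit burden on consumers = €13.5.
Difference: €18 vs €13.5 → market A is larger by €4.5.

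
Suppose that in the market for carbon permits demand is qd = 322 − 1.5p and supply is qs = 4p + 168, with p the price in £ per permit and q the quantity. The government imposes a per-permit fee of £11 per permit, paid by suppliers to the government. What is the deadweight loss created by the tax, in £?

Deadweight loss = £66.

Before the tax: set 322 − 1.5p = 4p + 168 → p* = £28, q* = 280.
With the tax collected from suppliers, supply shifts: qs = 4(p − 11) + 168.
Solving gives q = 268 with buyers paying £36 and suppliers receiving £25 (the £11 wedge).
Quantity falls by |ΔQ| = |280 − 268| = 12.
DWL = ½ · t · |ΔQ| = ½ · 11 · 12 = £66.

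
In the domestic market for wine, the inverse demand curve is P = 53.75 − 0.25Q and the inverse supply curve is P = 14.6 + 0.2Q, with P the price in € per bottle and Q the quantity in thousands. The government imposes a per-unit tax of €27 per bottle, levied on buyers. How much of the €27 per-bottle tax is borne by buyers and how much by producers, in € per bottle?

Rewrite in direct form: Qd = 215 − 4P and Qs = 5P − 73.
Without the tax, 215 − 4P = 5P − 73 gives 9P = 288, so P* = €32 and Q* = 87.
With the tax collected from buyers, demand (in seller-price terms) shifts: Qd = 215 − 4(P + 27).
Solving gives Q = 27 with buyers paying €47 and producers receiving €20 (the €27 wedge).
Burden on buyers: €15; on producers: €12. (They sum to €27.)
The less price-elastic side of the market bears the larger share of a per-unit tax.

Buyers bear €15 per bottle; producers bear €12 per bottle.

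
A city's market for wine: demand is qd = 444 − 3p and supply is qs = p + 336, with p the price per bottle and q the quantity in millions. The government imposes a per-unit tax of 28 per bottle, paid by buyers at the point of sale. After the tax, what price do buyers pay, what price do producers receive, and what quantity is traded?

Buyers pay 34; producers receive 6; quantity = 342.

Without the tax, 444 − 3p = p + 336 gives 4p = 108, so p* = 27 and q* = 363.
With the tax collected from buyers, demand (in seller-price terms) shifts: qd = 444 − 3(p + 28).
Solving gives q = 342 with buyers paying 34 and producers receiving 6 (the 28 wedge).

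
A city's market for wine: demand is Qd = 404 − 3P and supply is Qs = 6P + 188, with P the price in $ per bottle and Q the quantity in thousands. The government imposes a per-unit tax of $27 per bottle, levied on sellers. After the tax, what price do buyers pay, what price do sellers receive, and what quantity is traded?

Buyers pay $42; sellers receive $15; quantity = 278.

Before the tax: set 404 − 3P = 6P + 188 → P* = $24, Q* = 332.
With the tax collected from sellers, supply shifts: Qs = 6(P − 27) + 188.
New equilibrium: buyers pay $42, sellers receive $15, Q = 278. (Wedge: Pb − Ps = 27.)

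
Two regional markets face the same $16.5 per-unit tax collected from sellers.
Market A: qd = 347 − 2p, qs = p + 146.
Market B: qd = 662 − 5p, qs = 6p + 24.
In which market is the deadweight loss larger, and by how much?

Market B, by $280.5.

Market A: pre-tax p* = $67, q* = 213; post-tax q = 202; deadweight loss = $90.75.
Market B: pre-tax p* = $58, q* = 372; post-tax q = 327; deadweight loss = $371.25.
Difference: $90.75 vs $371.25 → market B is larger by $280.5.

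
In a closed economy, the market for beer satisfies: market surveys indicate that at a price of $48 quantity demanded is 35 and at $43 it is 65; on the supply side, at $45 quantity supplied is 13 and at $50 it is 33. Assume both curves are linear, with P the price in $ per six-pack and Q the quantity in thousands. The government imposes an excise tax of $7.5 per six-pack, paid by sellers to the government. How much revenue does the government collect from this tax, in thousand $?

Demand slope: (65 − 35)/(43 − 48) = -6, so Qd = 323 − 6P.
Supply slope: (33 − 13)/(50 − 45) = 4, so Qs = 4P − 167.
Before the tax: set 323 − 6P = 4P − 167 → P* = $49, Q* = 29.
With the tax collected from sellers, supply shifts: Qs = 4(P − 7.5) − 167.
Solving gives Q = 11 with consumers paying $52 and sellers receiving $44.5 (the $7.5 wedge).
Revenue = t · Q = 7.5 · 11 = $82.5.

Tax revenue = $82.5 thousand.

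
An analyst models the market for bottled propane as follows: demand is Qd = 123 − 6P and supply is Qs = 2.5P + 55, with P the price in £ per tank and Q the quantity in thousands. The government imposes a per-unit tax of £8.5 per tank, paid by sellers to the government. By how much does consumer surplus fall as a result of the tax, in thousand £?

Without the tax, 123 − 6P = 2.5P + 55 gives 8.5P = 68, so P* = £8 and Q* = 75.
With the tax collected from sellers, supply shifts: Qs = 2.5(P − 8.5) + 55.
New equilibrium: buyers pay £10.5, sellers receive £2, Q = 60. (Wedge: Pb − Ps = 8.5.)
ΔCS is the trapezoid between Q = 60 and Q = 75 of height £2.5: ½ · (75 + 60) · 2.5 = £168.75.

Consumer surplus falls by £168.75 thousand.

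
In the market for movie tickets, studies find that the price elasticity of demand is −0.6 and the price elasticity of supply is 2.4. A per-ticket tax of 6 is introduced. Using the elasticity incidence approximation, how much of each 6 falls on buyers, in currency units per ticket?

Buyers bear ≈ 4.8 per ticket.

Incidence ratio: buyers' share ≈ εs / (εs + |εd|) = 2.4 / (2.4 + 0.6) = 0.8.
So buyers bear ≈ 0.8 × 6 = 4.8; producers bear 1.2.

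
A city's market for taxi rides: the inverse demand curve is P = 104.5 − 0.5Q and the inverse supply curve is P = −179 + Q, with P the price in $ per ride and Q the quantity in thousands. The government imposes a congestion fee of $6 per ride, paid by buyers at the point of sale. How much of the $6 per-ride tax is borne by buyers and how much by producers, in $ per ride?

Buyers bear $2 per ride; producers bear $4 per ride.

Rewrite in direct form: Qd = 209 − 2P and Qs = P + 179.
Without the tax, 209 − 2P = P + 179 gives 3P = 30, so P* = $10 and Q* = 189.
With the tax collected from buyers, demand (in seller-price terms) shifts: Qd = 209 − 2(P + 6).
New equilibrium: buyers pay $12, producers receive $6, Q = 185. (Wedge: Pb − Ps = 6.)
Burden on buyers: $2; on producers: $4. (They sum to $6.)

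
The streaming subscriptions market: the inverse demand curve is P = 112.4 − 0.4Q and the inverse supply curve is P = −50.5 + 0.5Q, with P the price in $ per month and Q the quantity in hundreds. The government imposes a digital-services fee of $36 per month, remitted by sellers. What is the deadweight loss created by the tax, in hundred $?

Rewrite in direct form: Qd = 281 − 2.5P and Qs = 2P + 101.
Before the tax: set 281 − 2.5P = 2P + 101 → P* = $40, Q* = 181.
With the tax collected from sellers, supply shifts: Qs = 2(P − 36) + 101.
Solving gives Q = 141 with consumers paying $56 and sellers receiving $20 (the $36 wedge).
Quantity falls by |ΔQ| = |181 − 141| = 40.
DWL = ½ · t · |ΔQ| = ½ · 36 · 40 = $720.

Deadweight loss = $720 hundred.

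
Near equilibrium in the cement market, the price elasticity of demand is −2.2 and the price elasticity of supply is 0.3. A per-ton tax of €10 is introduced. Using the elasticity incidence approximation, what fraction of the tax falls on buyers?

Buyers' share ≈ 0.12.

Incidence ratio: buyers' share ≈ εs / (εs + |εd|) = 0.3 / (0.3 + 2.2) = 0.12.
Supply is the less elastic side, so buyers bear the smaller share.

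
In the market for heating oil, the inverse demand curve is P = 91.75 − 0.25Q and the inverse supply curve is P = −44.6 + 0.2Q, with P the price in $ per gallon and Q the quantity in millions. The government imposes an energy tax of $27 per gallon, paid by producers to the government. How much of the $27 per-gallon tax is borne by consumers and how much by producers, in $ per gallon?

Consumers bear $15 per gallon; producers bear $12 per gallon.

Inverting to Q(P) form: Qd = 367 − 4P; Qs = 5P + 223.
Without the tax, 367 − 4P = 5P + 223 gives 9P = 144, so P* = $16 and Q* = 303.
With the tax collected from producers, supply shifts: Qs = 5(P − 27) + 223.
Solving gives Q = 243 with consumers paying $31 and producers receiving $4 (the $27 wedge).
Burden on consumers: $15; on producers: $12. (They sum to $27.)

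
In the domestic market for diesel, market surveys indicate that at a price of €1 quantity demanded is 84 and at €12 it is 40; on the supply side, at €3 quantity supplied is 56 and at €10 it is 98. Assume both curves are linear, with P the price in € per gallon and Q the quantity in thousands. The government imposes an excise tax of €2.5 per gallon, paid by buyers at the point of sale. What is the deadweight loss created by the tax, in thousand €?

Deadweight loss = €7.5 thousand.

Demand slope: (40 − 84)/(12 − 1) = -4, so Qd = 88 − 4P.
Supply slope: (98 − 56)/(10 − 3) = 6, so Qs = 6P + 38.
Before the tax: set 88 − 4P = 6P + 38 → P* = €5, Q* = 68.
With the tax collected from buyers, demand (in seller-price terms) shifts: Qd = 88 − 4(P + 2.5).
New equilibrium: buyers pay €6.5, producers receive €4, Q = 62. (Wedge: Pb − Ps = 2.5.)
Quantity falls by |ΔQ| = |68 − 62| = 6.
DWL = ½ · t · |ΔQ| = ½ · 2.5 · 6 = €7.5.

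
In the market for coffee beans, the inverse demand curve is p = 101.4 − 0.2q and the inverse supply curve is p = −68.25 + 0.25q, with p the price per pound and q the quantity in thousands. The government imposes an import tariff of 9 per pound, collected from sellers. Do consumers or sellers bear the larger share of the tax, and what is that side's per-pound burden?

Inverting to q(p) form: qd = 507 − 5p; qs = 4p + 273.
Without the tax, 507 − 5p = 4p + 273 gives 9p = 234, so p* = 26 and q* = 377.
With the tax collected from sellers, supply shifts: qs = 4(p − 9) + 273.
Solving gives q = 357 with consumers paying 30 and sellers receiving 21 (the 9 wedge).
Per-pound burden: consumers 4, sellers 5.
Sellers take the larger share because supply is less price-elastic here (demand slope 5 vs supply slope 4).
The less price-elastic side of the market bears the larger share of a per-unit tax.

Sellers bear the larger share: 5 per pound.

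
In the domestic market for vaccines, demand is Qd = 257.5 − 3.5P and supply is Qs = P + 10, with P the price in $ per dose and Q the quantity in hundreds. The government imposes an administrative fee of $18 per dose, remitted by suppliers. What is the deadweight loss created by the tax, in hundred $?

Before the tax: set 257.5 − 3.5P = P + 10 → P* = $55, Q* = 65.
With the tax collected from suppliers, supply shifts: Qs = (P − 18) + 10.
New equilibrium: buyers pay $59, suppliers receive $41, Q = 51. (Wedge: Pb − Ps = 18.)
Quantity falls by |ΔQ| = |65 − 51| = 14.
DWL = ½ · t · |ΔQ| = ½ · 18 · 14 = $126.

Deadweight loss = $126 hundred.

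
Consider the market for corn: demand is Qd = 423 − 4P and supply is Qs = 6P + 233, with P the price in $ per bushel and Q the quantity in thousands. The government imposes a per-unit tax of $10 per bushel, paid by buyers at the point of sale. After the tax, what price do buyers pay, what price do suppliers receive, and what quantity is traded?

Without the tax, 423 − 4P = 6P + 233 gives 10P = 190, so P* = $19 and Q* = 347.
With the tax collected from buyers, demand (in seller-price terms) shifts: Qd = 423 − 4(P + 10).
New equilibrium: buyers pay $25, suppliers receive $15, Q = 323. (Wedge: Pb − Ps = 10.)
The less price-elastic side of the market bears the larger share of a per-unit tax.

Buyers pay $25; suppliers receive $15; quantity = 323.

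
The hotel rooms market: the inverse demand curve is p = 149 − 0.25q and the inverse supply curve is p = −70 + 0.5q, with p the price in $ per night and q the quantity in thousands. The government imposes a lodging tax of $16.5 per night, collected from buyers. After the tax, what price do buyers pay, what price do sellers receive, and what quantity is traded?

Inverting to q(p) form: qd = 596 − 4p; qs = 2p + 140.
Without the tax, 596 − 4p = 2p + 140 gives 6p = 456, so p* = $76 and q* = 292.
With the tax collected from buyers, demand (in seller-price terms) shifts: qd = 596 − 4(p + 16.5).
Solving gives q = 270 with buyers paying $81.5 and sellers receiving $65 (the $16.5 wedge).
The less price-elastic side of the market bears the larger share of a per-unit tax.

Buyers pay $81.5; sellers receive $65; quantity = 270.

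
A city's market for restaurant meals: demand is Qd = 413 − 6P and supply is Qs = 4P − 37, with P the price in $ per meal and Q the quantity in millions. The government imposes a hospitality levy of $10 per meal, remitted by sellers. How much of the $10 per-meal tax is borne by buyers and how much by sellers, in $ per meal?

Without the tax, 413 − 6P = 4P − 37 gives 10P = 450, so P* = $45 and Q* = 143.
With the tax collected from sellers, supply shifts: Qs = 4(P − 10) − 37.
Solving gives Q = 119 with buyers paying $49 and sellers receiving $39 (the $10 wedge).
Burden on buyers: $4; on sellers: $6. (They sum to $10.)

Buyers bear $4 per meal; sellers bear $6 per meal.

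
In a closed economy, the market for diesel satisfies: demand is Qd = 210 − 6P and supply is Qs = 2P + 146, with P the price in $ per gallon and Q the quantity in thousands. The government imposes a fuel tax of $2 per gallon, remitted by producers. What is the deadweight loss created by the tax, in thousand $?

Deadweight loss = $3 thousand.

Without the tax, 210 − 6P = 2P + 146 gives 8P = 64, so P* = $8 and Q* = 162.
With the tax collected from producers, supply shifts: Qs = 2(P − 2) + 146.
Solving gives Q = 159 with buyers paying $8.5 and producers receiving $6.5 (the $2 wedge).
Quantity falls by |ΔQ| = |162 − 159| = 3.
DWL = ½ · t · |ΔQ| = ½ · 2 · 3 = $3.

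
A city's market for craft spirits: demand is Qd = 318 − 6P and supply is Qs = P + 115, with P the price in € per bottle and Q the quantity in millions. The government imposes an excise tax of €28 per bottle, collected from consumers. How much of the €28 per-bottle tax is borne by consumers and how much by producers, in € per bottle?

Without the tax, 318 − 6P = P + 115 gives 7P = 203, so P* = €29 and Q* = 144.
With the tax collected from consumers, demand (in seller-price terms) shifts: Qd = 318 − 6(P + 28).
Solving gives Q = 120 with consumers paying €33 and producers receiving €5 (the €28 wedge).
Burden on consumers: €4; on producers: €24. (They sum to €28.)
The less price-elastic side of the market bears the larger share of a per-unit tax.

Consumers bear €4 per bottle; producers bear €24 per bottle.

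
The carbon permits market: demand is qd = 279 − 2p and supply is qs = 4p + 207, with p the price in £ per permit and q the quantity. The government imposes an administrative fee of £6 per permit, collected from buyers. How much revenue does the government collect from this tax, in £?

Tax revenue = £1482.

Before the tax: set 279 − 2p = 4p + 207 → p* = £12, q* = 255.
With the tax collected from buyers, demand (in seller-price terms) shifts: qd = 279 − 2(p + 6).
New equilibrium: buyers pay £16, sellers receive £10, q = 247. (Wedge: pb − ps = 6.)
Revenue = t · Q = 6 · 247 = £1482.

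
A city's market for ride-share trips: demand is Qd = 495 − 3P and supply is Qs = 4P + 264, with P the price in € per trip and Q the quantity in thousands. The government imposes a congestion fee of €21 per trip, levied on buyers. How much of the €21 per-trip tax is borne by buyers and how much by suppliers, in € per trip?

Buyers bear €12 per trip; suppliers bear €9 per trip.

Without the tax, 495 − 3P = 4P + 264 gives 7P = 231, so P* = €33 and Q* = 396.
With the tax collected from buyers, demand (in seller-price terms) shifts: Qd = 495 − 3(P + 21).
New equilibrium: buyers pay €45, suppliers receive €24, Q = 360. (Wedge: Pb − Ps = 21.)
Burden on buyers: €12; on suppliers: €9. (They sum to €21.)
The less price-elastic side of the market bears the larger share of a per-unit tax.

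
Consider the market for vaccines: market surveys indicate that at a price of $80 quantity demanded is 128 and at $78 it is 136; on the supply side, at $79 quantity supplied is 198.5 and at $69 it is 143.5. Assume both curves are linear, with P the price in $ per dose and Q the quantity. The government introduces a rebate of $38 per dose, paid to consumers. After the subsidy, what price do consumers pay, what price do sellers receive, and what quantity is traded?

Consumers pay $50; sellers receive $88; quantity = 248.

Demand slope: (136 − 128)/(78 − 80) = -4, so Qd = 448 − 4P.
Supply slope: (143.5 − 198.5)/(69 − 79) = 5.5, so Qs = 5.5P − 236.
Before the subsidy: set 448 − 4P = 5.5P − 236 → P* = $72, Q* = 160.
With a per-unit subsidy paid to consumers, each effectively pays P − 38, so demand becomes Qd = 448 − 4(P − 38).
Solving gives Q = 248 with consumers paying $50 and sellers receiving $88 (the $38 wedge).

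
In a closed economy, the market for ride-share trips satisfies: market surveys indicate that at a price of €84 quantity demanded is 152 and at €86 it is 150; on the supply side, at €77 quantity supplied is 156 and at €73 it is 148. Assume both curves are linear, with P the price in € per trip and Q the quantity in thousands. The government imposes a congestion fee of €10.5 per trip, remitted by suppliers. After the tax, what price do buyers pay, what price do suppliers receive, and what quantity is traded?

Demand slope: (150 − 152)/(86 − 84) = -1, so Qd = 236 − P.
Supply slope: (148 − 156)/(73 − 77) = 2, so Qs = 2P + 2.
Before the tax: set 236 − P = 2P + 2 → P* = €78, Q* = 158.
With the tax collected from suppliers, supply shifts: Qs = 2(P − 10.5) + 2.
New equilibrium: buyers pay €85, suppliers receive €74.5, Q = 151. (Wedge: Pb − Ps = 10.5.)

Buyers pay €85; suppliers receive €74.5; quantity = 151.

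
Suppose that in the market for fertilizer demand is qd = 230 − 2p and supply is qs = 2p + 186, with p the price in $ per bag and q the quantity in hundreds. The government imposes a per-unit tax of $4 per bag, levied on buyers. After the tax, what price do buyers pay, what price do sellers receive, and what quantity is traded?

Buyers pay $13; sellers receive $9; quantity = 204.

Before the tax: set 230 − 2p = 2p + 186 → p* = $11, q* = 208.
With the tax collected from buyers, demand (in seller-price terms) shifts: qd = 230 − 2(p + 4).
Solving gives q = 204 with buyers paying $13 and sellers receiving $9 (the $4 wedge).
The less price-elastic side of the market bears the larger share of a per-unit tax.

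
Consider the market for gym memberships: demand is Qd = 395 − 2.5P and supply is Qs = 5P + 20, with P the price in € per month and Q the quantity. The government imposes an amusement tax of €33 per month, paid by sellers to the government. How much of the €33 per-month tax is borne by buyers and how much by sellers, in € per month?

Buyers bear €22 per month; sellers bear €11 per month.

Before the tax: set 395 − 2.5P = 5P + 20 → P* = €50, Q* = 270.
With the tax collected from sellers, supply shifts: Qs = 5(P − 33) + 20.
Solving gives Q = 215 with buyers paying €72 and sellers receiving €39 (the €33 wedge).
Burden on buyers: €22; on sellers: €11. (They sum to €33.)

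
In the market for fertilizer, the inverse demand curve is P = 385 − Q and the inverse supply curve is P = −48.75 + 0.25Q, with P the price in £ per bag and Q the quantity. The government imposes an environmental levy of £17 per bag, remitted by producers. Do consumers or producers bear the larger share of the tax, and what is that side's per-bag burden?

Consumers bear the larger share: £13.6 per bag.

Inverting to Q(P) form: Qd = 385 − P; Qs = 4P + 195.
Before the tax: set 385 − P = 4P + 195 → P* = £38, Q* = 347.
With the tax collected from producers, supply shifts: Qs = 4(P − 17) + 195.
New equilibrium: consumers pay £51.6, producers receive £34.6, Q = 333.4. (Wedge: Pb − Ps = 17.)
Per-bag burden: consumers £13.6, producers £3.4.
Consumers take the larger share because demand is less price-elastic here (demand slope 1 vs supply slope 4).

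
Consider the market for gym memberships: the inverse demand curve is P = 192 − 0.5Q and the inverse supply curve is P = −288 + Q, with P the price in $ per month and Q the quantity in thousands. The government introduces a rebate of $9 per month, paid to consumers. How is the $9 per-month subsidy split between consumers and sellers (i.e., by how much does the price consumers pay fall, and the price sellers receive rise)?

Consumers gain $3 per month; sellers gain $6 per month.

Rewrite in direct form: Qd = 384 − 2P and Qs = P + 288.
Before the subsidy: set 384 − 2P = P + 288 → P* = $32, Q* = 320.
With a per-unit subsidy paid to consumers, each effectively pays P − 9, so demand becomes Qd = 384 − 2(P − 9).
New equilibrium: consumers pay $29, sellers receive $38, Q = 326. (Wedge: Pb − Ps = −9.)
Gain to consumers: $3; to sellers: $6. (They sum to $9.)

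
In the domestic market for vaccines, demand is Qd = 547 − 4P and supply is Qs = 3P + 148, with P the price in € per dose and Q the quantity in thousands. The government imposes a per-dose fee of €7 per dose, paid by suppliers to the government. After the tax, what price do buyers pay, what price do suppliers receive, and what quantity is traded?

Buyers pay €60; suppliers receive €53; quantity = 307.

Before the tax: set 547 − 4P = 3P + 148 → P* = €57, Q* = 319.
With the tax collected from suppliers, supply shifts: Qs = 3(P − 7) + 148.
New equilibrium: buyers pay €60, suppliers receive €53, Q = 307. (Wedge: Pb − Ps = 7.)
The less price-elastic side of the market bears the larger share of a per-unit tax.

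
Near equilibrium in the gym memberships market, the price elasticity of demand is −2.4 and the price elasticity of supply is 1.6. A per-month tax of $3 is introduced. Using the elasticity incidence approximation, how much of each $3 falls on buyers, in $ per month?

Incidence ratio: buyers' share ≈ εs / (εs + |εd|) = 1.6 / (1.6 + 2.4) = 0.4.
So buyers bear ≈ 0.4 × $3 = $1.2; suppliers bear $1.8.

Buyers bear ≈ $1.2 per month.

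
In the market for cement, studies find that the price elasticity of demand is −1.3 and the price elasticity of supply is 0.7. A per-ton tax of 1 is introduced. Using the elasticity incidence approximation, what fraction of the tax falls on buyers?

Incidence ratio: buyers' share ≈ εs / (εs + |εd|) = 0.7 / (0.7 + 1.3) = 0.35.
Supply is the less elastic side, so buyers bear the smaller share.

Buyers' share ≈ 0.35.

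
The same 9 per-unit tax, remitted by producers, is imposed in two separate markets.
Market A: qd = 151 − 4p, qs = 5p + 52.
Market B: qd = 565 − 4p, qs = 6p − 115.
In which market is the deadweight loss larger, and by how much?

Market A: pre-tax p* = 11, q* = 107; post-tax q = 87; deadweight loss = 90.
Market B: pre-tax p* = 68, q* = 293; post-tax q = 271.4; deadweight loss = 97.2.
Difference: 90 vs 97.2 → market B is larger by 7.2.

Market B, by 7.2.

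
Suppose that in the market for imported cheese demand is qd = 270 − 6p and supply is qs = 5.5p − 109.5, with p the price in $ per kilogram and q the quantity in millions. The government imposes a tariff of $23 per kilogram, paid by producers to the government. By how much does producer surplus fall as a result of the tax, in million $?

Producer surplus falls by $468 million.

Without the tax, 270 − 6p = 5.5p − 109.5 gives 11.5p = 379.5, so p* = $33 and q* = 72.
With the tax collected from producers, supply shifts: qs = 5.5(p − 23) − 109.5.
New equilibrium: consumers pay $44, producers receive $21, q = 6. (Wedge: pb − ps = 23.)
ΔPS is the trapezoid between Q = 6 and Q = 72 of height $12: ½ · (72 + 6) · 12 = $468.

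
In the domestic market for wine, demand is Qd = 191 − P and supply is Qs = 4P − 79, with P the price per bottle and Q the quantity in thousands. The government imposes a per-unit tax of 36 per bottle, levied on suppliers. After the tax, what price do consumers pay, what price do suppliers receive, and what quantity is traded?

Before the tax: set 191 − P = 4P − 79 → P* = 54, Q* = 137.
With the tax collected from suppliers, supply shifts: Qs = 4(P − 36) − 79.
New equilibrium: consumers pay 82.8, suppliers receive 46.8, Q = 108.2. (Wedge: Pb − Ps = 36.)

Consumers pay 82.8; suppliers receive 46.8; quantity = 108.2.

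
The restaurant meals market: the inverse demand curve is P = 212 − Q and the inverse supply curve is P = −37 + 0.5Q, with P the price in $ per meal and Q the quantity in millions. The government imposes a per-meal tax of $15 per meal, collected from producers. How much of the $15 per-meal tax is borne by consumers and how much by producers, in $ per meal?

Consumers bear $10 per meal; producers bear $5 per meal.

Inverting to Q(P) form: Qd = 212 − P; Qs = 2P + 74.
Without the tax, 212 − P = 2P + 74 gives 3P = 138, so P* = $46 and Q* = 166.
With the tax collected from producers, supply shifts: Qs = 2(P − 15) + 74.
Solving gives Q = 156 with consumers paying $56 and producers receiving $41 (the $15 wedge).
Burden on consumers: $10; on producers: $5. (They sum to $15.)
The less price-elastic side of the market bears the larger share of a per-unit tax.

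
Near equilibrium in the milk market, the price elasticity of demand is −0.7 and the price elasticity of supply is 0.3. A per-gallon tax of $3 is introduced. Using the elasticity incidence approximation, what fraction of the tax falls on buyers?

Buyers' share ≈ 0.3.

Incidence ratio: buyers' share ≈ εs / (εs + |εd|) = 0.3 / (0.3 + 0.7) = 0.3.
Supply is the less elastic side, so buyers bear the smaller share.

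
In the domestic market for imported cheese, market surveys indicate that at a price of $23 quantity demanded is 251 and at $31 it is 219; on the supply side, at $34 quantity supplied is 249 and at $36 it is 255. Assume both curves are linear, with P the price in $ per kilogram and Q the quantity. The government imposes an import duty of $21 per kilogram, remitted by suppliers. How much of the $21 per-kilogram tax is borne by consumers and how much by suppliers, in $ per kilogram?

Consumers bear $9 per kilogram; suppliers bear $12 per kilogram.

Demand slope: (219 − 251)/(31 − 23) = -4, so Qd = 343 − 4P.
Supply slope: (255 − 249)/(36 − 34) = 3, so Qs = 3P + 147.
Before the tax: set 343 − 4P = 3P + 147 → P* = $28, Q* = 231.
With the tax collected from suppliers, supply shifts: Qs = 3(P − 21) + 147.
New equilibrium: consumers pay $37, suppliers receive $16, Q = 195. (Wedge: Pb − Ps = 21.)
Burden on consumers: $9; on suppliers: $12. (They sum to $21.)
The less price-elastic side of the market bears the larger share of a per-unit tax.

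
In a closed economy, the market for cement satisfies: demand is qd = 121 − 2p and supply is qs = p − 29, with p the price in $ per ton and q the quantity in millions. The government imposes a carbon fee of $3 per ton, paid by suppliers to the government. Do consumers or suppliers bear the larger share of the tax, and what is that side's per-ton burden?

Before the tax: set 121 − 2p = p − 29 → p* = $50, q* = 21.
With the tax collected from suppliers, supply shifts: qs = (p − 3) − 29.
Solving gives q = 19 with consumers paying $51 and suppliers receiving $48 (the $3 wedge).
Per-ton burden: consumers $1, suppliers $2.
Suppliers take the larger share because supply is less price-elastic here (demand slope 2 vs supply slope 1).
The less price-elastic side of the market bears the larger share of a per-unit tax.

Suppliers bear the larger share: $2 per ton.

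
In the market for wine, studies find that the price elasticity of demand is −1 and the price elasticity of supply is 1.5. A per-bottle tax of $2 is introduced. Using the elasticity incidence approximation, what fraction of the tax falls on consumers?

Consumers' share ≈ 0.6.

Incidence ratio: consumers' share ≈ εs / (εs + |εd|) = 1.5 / (1.5 + 1) = 0.6.
Supply is the more elastic side, so consumers bear the larger share.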